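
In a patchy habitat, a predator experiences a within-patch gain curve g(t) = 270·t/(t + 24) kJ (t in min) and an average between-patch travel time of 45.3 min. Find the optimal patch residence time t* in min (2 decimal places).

Optimal t* satisfies g'(t*) = g(t*)/(T + t*).
g'(t) = 270·24/(t + 24)². Setting 270·24/(t+24)² = 270t/[(t+24)(45.3+t)] gives 24(45.3+t) = t(t+24), so t² = 24×45.3 = 1087.
t* = √1087 = 32.97 min.

32.97 min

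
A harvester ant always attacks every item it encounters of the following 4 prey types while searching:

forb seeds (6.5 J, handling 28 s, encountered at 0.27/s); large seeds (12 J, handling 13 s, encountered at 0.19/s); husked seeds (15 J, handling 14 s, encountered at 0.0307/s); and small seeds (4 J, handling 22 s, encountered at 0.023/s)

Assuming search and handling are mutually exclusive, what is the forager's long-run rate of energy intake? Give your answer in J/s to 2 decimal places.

0.38 J/s

Energy encountered per unit search time: 0.27×6.5 + 0.19×12 + 0.0307×15 + 0.023×4 = 4.588 J/s.
Handling time per unit search time: 0.27×28 + 0.19×13 + 0.0307×14 + 0.023×22 = 10.97.
Rate = 4.588/(1 + 10.97) = 0.3834 J/s.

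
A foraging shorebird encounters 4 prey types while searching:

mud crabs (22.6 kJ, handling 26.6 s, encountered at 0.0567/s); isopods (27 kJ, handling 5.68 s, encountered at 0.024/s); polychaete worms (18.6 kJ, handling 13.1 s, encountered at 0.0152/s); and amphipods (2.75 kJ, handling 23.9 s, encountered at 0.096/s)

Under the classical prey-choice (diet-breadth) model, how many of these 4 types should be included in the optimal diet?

3

Profitabilities (E/h, kJ/s): isopods 4.75, polychaete worms 1.42, mud crabs 0.85, amphipods 0.115. Add prey in this order while the next type's profitability exceeds the intake rate on those already taken.
Rate on top 1: 0.5703. polychaete worms: 1.42 > 0.5703 → include.
Rate on top 2: 0.6969. mud crabs: 0.85 > 0.6969 → include.
Rate on top 3: 0.7779. amphipods: 0.115 < 0.7779 → exclude; stop.
Optimal diet: isopods, polychaete worms, mud crabs — 3 of 4 types.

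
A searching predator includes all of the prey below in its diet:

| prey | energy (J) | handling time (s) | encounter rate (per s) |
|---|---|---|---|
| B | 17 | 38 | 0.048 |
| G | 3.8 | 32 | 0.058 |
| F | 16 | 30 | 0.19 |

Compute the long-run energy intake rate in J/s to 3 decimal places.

R = Σλ_iE_i / (1 + Σλ_ih_i)
Numerator: 0.048×17 + 0.058×3.8 + 0.19×16 = 4.076
Denominator: 1 + 0.048×38 + 0.058×32 + 0.19×30 = 10.38
R = 4.076/10.38 = 0.3927 J/s

0.393 J/s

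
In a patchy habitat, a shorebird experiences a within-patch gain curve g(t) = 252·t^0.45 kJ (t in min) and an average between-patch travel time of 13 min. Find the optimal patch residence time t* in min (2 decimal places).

Optimal t* satisfies g'(t*) = g(t*)/(T + t*).
g'(t) = 0.45·252·t^-0.55. Setting 0.45·252·t^-0.55 = 252·t^0.45/(13+t) gives 0.45(13+t) = t, so 0.55·t = 0.45×13.
t* = 0.45×13/0.55 = 10.64 min.

10.64 min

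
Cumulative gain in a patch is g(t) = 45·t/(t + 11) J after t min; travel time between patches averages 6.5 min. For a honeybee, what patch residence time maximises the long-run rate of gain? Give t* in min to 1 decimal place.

8.5 min

Optimal t* satisfies g'(t*) = g(t*)/(T + t*).
g'(t) = 45·11/(t + 11)². Setting 45·11/(t+11)² = 45t/[(t+11)(6.5+t)] gives 11(6.5+t) = t(t+11), so t² = 11×6.5 = 71.5.
t* = √71.5 = 8.456 min.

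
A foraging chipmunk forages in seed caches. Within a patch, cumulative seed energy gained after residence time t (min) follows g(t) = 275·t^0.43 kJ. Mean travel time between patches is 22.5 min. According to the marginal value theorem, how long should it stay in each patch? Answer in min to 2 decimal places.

16.97 min

By the marginal value theorem, leave when the instantaneous gain rate g'(t) equals the habitat-wide average g(t)/(T + t).
g'(t) = 0.43·275·t^-0.57. Setting 0.43·275·t^-0.57 = 275·t^0.43/(22.5+t) gives 0.43(22.5+t) = t, so 0.57·t = 0.43×22.5.
t* = 0.43×22.5/0.57 = 16.97 min.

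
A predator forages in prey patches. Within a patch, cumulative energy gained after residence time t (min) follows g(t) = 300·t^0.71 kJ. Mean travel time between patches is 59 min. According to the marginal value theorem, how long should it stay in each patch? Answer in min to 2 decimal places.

144.45 min

Optimal t* satisfies g'(t*) = g(t*)/(T + t*).
g'(t) = 0.71·300·t^-0.29. Setting 0.71·300·t^-0.29 = 300·t^0.71/(59+t) gives 0.71(59+t) = t, so 0.29·t = 0.71×59.
t* = 0.71×59/0.29 = 144.4 min.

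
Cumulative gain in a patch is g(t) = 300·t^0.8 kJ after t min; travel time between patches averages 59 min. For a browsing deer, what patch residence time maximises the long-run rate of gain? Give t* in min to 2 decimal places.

236.00 min

By the marginal value theorem, leave when the instantaneous gain rate g'(t) equals the habitat-wide average g(t)/(T + t).
g'(t) = 0.8·300·t^-0.2. Setting 0.8·300·t^-0.2 = 300·t^0.8/(59+t) gives 0.8(59+t) = t, so 0.20·t = 0.8×59.
t* = 0.8×59/0.20 = 236 min.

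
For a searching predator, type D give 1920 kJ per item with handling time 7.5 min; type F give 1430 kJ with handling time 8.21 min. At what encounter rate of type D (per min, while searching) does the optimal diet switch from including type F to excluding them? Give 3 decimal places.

Drop type F once their profitability E₂/h₂ falls below the rate achievable on type D alone: E₂/h₂ = λE₁/(1 + λh₁).
Solve for λ: λE₁h₂ = E₂(1 + λh₁) → λ(E₁h₂ − E₂h₁) = E₂ → λ = E₂/(E₁h₂ − E₂h₁).
λ = 1430/(1920×8.21 − 1430×7.5) = 1430/5038 = 0.2838 per min.

0.284 per min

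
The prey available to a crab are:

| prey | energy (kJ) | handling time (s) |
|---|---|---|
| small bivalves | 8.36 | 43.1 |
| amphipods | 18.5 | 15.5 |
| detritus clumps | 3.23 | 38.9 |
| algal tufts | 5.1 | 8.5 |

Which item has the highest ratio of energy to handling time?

Profitability E/h (kJ/s): small bivalves = 8.36/43.1 = 0.194, amphipods = 18.5/15.5 = 1.19, detritus clumps = 3.23/38.9 = 0.083, algal tufts = 5.1/8.5 = 0.6.
Ranked: amphipods > algal tufts > small bivalves > detritus clumps.

amphipods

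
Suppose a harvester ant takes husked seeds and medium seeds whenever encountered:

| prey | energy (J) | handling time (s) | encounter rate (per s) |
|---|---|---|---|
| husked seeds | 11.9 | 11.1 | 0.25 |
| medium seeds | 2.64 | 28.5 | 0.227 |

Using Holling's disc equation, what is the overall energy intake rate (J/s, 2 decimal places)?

0.35 J/s

Energy encountered per unit search time: 0.25×11.9 + 0.227×2.64 = 3.574 J/s.
Handling time per unit search time: 0.25×11.1 + 0.227×28.5 = 9.245.
Rate = 3.574/(1 + 9.245) = 0.3489 J/s.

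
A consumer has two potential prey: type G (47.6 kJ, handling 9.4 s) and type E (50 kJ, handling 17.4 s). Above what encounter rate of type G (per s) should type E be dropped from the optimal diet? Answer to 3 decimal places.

0.140 per s

The zero-one rule: include type E iff E₂/h₂ > λE₁/(1+λh₁). Equality gives the switch point.
λE₁h₂ = E₂ + λE₂h₁ ⇒ λ = E₂/(E₁h₂ − E₂h₁) = 50/(828.2 − 470) = 0.1396 per s.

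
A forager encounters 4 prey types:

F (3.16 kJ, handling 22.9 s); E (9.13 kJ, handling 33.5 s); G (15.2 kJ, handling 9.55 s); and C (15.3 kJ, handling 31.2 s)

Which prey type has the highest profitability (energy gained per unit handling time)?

G

Profitability E/h (kJ/s): F = 3.16/22.9 = 0.138, E = 9.13/33.5 = 0.273, G = 15.2/9.55 = 1.59, C = 15.3/31.2 = 0.49.
Ranked: G > C > E > F.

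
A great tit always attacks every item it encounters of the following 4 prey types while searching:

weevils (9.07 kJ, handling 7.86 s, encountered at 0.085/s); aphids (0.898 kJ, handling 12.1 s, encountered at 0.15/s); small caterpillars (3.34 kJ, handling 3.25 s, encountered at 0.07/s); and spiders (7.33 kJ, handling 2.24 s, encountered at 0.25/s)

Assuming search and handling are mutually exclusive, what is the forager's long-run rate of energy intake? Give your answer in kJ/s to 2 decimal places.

0.70 kJ/s

Energy encountered per unit search time: 0.085×9.07 + 0.15×0.898 + 0.07×3.34 + 0.25×7.33 = 2.972 kJ/s.
Handling time per unit search time: 0.085×7.86 + 0.15×12.1 + 0.07×3.25 + 0.25×2.24 = 3.271.
Rate = 2.972/(1 + 3.271) = 0.6959 kJ/s.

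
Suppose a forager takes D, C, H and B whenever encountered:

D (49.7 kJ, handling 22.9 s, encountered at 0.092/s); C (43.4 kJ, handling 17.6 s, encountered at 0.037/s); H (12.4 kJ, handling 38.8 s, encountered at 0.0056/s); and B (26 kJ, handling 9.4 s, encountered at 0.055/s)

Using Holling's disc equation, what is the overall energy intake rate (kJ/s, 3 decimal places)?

Energy encountered per unit search time: 0.092×49.7 + 0.037×43.4 + 0.0056×12.4 + 0.055×26 = 7.678 kJ/s.
Handling time per unit search time: 0.092×22.9 + 0.037×17.6 + 0.0056×38.8 + 0.055×9.4 = 3.492.
Rate = 7.678/(1 + 3.492) = 1.709 kJ/s.

1.709 kJ/s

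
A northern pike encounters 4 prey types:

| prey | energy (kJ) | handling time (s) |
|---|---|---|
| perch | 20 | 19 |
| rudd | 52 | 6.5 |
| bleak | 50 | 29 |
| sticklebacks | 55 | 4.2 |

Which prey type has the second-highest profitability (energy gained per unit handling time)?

rudd

Profitability E/h (kJ/s): perch = 20/19 = 1.05, rudd = 52/6.5 = 8, bleak = 50/29 = 1.72, sticklebacks = 55/4.2 = 13.1.
Ranked: sticklebacks > rudd > bleak > perch.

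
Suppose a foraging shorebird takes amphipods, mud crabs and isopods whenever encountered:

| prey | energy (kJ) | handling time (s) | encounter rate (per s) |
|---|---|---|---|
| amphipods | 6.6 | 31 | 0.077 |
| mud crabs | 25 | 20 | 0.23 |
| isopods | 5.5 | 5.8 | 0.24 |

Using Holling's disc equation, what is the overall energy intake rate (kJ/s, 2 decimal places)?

0.81 kJ/s

Energy encountered per unit search time: 0.077×6.6 + 0.23×25 + 0.24×5.5 = 7.578 kJ/s.
Handling time per unit search time: 0.077×31 + 0.23×20 + 0.24×5.8 = 8.379.
Rate = 7.578/(1 + 8.379) = 0.808 kJ/s.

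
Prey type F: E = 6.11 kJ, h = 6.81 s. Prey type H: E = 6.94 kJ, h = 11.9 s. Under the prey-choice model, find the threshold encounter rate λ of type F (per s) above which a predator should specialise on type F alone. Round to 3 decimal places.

0.273 per s

Drop type H once their profitability E₂/h₂ falls below the rate achievable on type F alone: E₂/h₂ = λE₁/(1 + λh₁).
Solve for λ: λE₁h₂ = E₂(1 + λh₁) → λ(E₁h₂ − E₂h₁) = E₂ → λ = E₂/(E₁h₂ − E₂h₁).
λ = 6.94/(6.11×11.9 − 6.94×6.81) = 6.94/25.45 = 0.2727 per s.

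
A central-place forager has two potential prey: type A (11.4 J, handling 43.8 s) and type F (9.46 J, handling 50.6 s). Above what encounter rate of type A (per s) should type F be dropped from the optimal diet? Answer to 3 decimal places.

0.058 per s

At the threshold, the rate on type A alone equals the profitability of type F: λ·11.4/(1 + λ·43.8) = 9.46/50.6 = 0.187.
Rearranging, λ(11.4 − 0.187×43.8) = 0.187, so λ = 0.187/3.211 = 0.05822 per s.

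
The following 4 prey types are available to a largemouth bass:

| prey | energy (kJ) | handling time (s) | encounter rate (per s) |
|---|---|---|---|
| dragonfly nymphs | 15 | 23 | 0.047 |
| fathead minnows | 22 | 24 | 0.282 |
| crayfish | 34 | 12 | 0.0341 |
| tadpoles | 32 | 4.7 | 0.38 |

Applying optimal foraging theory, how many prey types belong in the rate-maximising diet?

Rank by E/h (kJ/s): tadpoles 6.81, crayfish 2.83, fathead minnows 0.917, dragonfly nymphs 0.652. Include each in turn until the next type's E/h falls below the running intake rate.
Rate on top 1: 4.365. crayfish: 2.83 < 4.365 → exclude; stop.
Optimal diet: tadpoles — 1 of 4 types.

1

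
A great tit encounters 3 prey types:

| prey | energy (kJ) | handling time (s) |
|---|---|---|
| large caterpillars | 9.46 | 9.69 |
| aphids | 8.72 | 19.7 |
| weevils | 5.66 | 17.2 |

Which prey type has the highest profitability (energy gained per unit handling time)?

Profitability E/h (kJ/s): large caterpillars = 9.46/9.69 = 0.976, aphids = 8.72/19.7 = 0.443, weevils = 5.66/17.2 = 0.329.
Ranked: large caterpillars > aphids > weevils.

large caterpillars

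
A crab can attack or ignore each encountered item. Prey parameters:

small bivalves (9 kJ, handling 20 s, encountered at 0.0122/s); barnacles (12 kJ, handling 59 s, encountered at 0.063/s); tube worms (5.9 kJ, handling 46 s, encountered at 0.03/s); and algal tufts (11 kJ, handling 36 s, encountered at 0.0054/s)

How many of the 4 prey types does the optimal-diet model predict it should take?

3

E/h in descending order: small bivalves 0.45, algal tufts 0.306, barnacles 0.203, tube worms 0.128 kJ/s. The optimal diet is the largest prefix of this list for which every included type satisfies E_i/h_i > R on the types above it.
Rate on top 1: 0.08826. algal tufts: 0.306 > 0.08826 → include.
Rate on top 2: 0.1176. barnacles: 0.203 > 0.1176 → include.
Rate on top 3: 0.1795. tube worms: 0.128 < 0.1795 → exclude; stop.
Optimal diet: small bivalves, algal tufts, barnacles — 3 of 4 types.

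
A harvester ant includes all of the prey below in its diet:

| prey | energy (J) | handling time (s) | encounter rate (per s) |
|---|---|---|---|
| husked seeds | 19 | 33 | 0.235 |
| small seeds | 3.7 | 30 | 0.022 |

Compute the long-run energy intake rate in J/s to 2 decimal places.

0.48 J/s

R = (0.235×19 + 0.022×3.7) / (1 + 0.235×33 + 0.022×30) = 4.546/9.415 = 0.4829 J/s.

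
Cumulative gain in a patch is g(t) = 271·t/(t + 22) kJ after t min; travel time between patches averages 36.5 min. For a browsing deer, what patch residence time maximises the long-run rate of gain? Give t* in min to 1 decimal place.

Maximise g(t)/(T+t): set derivative to zero → g'(t)(T+t) = g(t).
g'(t) = 271·22/(t + 22)². Setting 271·22/(t+22)² = 271t/[(t+22)(36.5+t)] gives 22(36.5+t) = t(t+22), so t² = 22×36.5 = 803.
t* = √803 = 28.34 min.

28.3 min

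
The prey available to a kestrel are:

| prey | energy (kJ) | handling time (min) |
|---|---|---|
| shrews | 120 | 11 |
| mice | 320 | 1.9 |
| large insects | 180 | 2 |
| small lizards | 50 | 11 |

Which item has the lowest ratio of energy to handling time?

Profitability E/h (kJ/min): shrews = 120/11 = 10.9, mice = 320/1.9 = 168, large insects = 180/2 = 90, small lizards = 50/11 = 4.55.
Ranked: mice > large insects > shrews > small lizards.

small lizards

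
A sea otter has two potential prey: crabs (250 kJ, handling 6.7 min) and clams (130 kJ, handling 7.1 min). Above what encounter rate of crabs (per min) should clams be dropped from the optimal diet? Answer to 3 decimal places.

0.144 per min

The zero-one rule: include clams iff E₂/h₂ > λE₁/(1+λh₁). Equality gives the switch point.
λE₁h₂ = E₂ + λE₂h₁ ⇒ λ = E₂/(E₁h₂ − E₂h₁) = 130/(1775 − 871) = 0.1438 per min.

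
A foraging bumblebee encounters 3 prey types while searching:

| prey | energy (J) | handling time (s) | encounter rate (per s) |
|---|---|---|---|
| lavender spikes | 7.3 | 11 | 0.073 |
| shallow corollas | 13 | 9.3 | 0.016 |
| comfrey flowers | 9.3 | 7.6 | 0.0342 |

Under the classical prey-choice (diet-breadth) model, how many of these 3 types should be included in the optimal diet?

Rank by E/h (J/s): shallow corollas 1.4, comfrey flowers 1.22, lavender spikes 0.664. Include each in turn until the next type's E/h falls below the running intake rate.
Rate on top 1: 0.1811. comfrey flowers: 1.22 > 0.1811 → include.
Rate on top 2: 0.3734. lavender spikes: 0.664 > 0.3734 → include.
Optimal diet: shallow corollas, comfrey flowers, lavender spikes — 3 of 3 types.

3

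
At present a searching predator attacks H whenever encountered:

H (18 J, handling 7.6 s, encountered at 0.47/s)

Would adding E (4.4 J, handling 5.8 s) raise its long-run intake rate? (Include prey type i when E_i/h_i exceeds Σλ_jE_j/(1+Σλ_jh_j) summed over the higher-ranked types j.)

Intake rate on the current diet: R = (0.47×18) / (1 + 0.47×7.6) = 8.46/4.572 = 1.85 J/s.
E: E/h = 4.4/5.8 = 0.7586 J/s.
Since 0.7586 < R, time spent handling E is better spent searching.

No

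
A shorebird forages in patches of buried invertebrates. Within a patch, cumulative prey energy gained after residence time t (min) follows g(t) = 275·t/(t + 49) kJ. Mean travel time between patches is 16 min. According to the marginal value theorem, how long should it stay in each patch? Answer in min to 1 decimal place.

Maximise g(t)/(T+t): set derivative to zero → g'(t)(T+t) = g(t).
g'(t) = 275·49/(t + 49)². Setting 275·49/(t+49)² = 275t/[(t+49)(16+t)] gives 49(16+t) = t(t+49), so t² = 49×16 = 784.
t* = √784 = 28 min.

28.0 min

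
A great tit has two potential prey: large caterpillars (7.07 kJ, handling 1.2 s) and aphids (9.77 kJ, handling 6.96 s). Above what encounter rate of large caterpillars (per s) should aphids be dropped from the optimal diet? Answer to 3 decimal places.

0.261 per s

Drop aphids once their profitability E₂/h₂ falls below the rate achievable on large caterpillars alone: E₂/h₂ = λE₁/(1 + λh₁).
Solve for λ: λE₁h₂ = E₂(1 + λh₁) → λ(E₁h₂ − E₂h₁) = E₂ → λ = E₂/(E₁h₂ − E₂h₁).
λ = 9.77/(7.07×6.96 − 9.77×1.2) = 9.77/37.48 = 0.2607 per s.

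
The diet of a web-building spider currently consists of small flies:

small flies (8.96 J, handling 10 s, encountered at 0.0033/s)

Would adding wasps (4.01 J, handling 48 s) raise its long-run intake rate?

Current rate: (0.0033×8.96)/(1 + 0.0033×10) = 0.02862 J/s.
wasps: E/h = 4.01/48 = 0.08354 J/s.
Since 0.08354 > R, including wasps increases the long-run rate.

Yes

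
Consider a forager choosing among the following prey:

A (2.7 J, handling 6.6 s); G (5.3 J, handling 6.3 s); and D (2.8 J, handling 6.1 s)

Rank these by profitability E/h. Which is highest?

Profitability E/h (J/s): A = 2.7/6.6 = 0.409, G = 5.3/6.3 = 0.841, D = 2.8/6.1 = 0.459.
Ranked: G > D > A.

G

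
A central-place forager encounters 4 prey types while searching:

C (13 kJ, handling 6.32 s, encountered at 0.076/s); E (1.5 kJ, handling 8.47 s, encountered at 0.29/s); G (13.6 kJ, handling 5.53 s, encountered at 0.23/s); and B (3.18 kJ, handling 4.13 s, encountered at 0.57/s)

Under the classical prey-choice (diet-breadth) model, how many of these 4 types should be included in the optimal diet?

2

E/h in descending order: G 2.46, C 2.06, B 0.77, E 0.177 kJ/s. The optimal diet is the largest prefix of this list for which every included type satisfies E_i/h_i > R on the types above it.
Rate on top 1: 1.377. C: 2.06 > 1.377 → include.
Rate on top 2: 1.496. B: 0.77 < 1.496 → exclude; stop.
Optimal diet: G, C — 2 of 4 types.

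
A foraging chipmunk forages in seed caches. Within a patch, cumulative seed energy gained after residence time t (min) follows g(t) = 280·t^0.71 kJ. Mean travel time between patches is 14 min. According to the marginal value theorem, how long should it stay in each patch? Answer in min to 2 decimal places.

34.28 min

Optimal t* satisfies g'(t*) = g(t*)/(T + t*).
g'(t) = 0.71·280·t^-0.29. Setting 0.71·280·t^-0.29 = 280·t^0.71/(14+t) gives 0.71(14+t) = t, so 0.29·t = 0.71×14.
t* = 0.71×14/0.29 = 34.28 min.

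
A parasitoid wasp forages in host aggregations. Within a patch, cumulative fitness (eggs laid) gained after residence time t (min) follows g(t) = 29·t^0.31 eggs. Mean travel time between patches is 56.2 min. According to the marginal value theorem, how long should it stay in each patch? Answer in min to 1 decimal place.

Maximise g(t)/(T+t): set derivative to zero → g'(t)(T+t) = g(t).
g'(t) = 0.31·29·t^-0.69. Setting 0.31·29·t^-0.69 = 29·t^0.31/(56.2+t) gives 0.31(56.2+t) = t, so 0.69·t = 0.31×56.2.
t* = 0.31×56.2/0.69 = 25.25 min.

25.2 min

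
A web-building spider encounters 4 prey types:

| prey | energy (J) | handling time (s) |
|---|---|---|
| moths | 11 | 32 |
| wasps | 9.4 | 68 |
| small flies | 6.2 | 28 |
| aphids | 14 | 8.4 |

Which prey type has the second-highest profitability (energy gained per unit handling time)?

Profitability E/h (J/s): moths = 11/32 = 0.344, wasps = 9.4/68 = 0.138, small flies = 6.2/28 = 0.221, aphids = 14/8.4 = 1.67.
Ranked: aphids > moths > small flies > wasps.

moths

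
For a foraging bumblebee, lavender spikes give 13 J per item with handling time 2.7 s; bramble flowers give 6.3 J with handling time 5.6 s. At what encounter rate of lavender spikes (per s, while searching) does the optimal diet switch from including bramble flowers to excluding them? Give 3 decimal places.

Drop bramble flowers once their profitability E₂/h₂ falls below the rate achievable on lavender spikes alone: E₂/h₂ = λE₁/(1 + λh₁).
Solve for λ: λE₁h₂ = E₂(1 + λh₁) → λ(E₁h₂ − E₂h₁) = E₂ → λ = E₂/(E₁h₂ − E₂h₁).
λ = 6.3/(13×5.6 − 6.3×2.7) = 6.3/55.79 = 0.1129 per s.

0.113 per s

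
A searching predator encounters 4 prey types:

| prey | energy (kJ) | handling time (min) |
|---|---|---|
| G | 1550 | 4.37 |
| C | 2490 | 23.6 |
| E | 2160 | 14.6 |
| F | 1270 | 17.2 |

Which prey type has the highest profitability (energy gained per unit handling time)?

Profitability E/h (kJ/min): G = 1550/4.37 = 355, C = 2490/23.6 = 106, E = 2160/14.6 = 148, F = 1270/17.2 = 73.8.
Ranked: G > E > C > F.

G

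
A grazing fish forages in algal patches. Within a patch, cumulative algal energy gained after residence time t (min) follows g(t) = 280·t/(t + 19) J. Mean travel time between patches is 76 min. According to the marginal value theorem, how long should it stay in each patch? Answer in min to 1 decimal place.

38.0 min

By the marginal value theorem, leave when the instantaneous gain rate g'(t) equals the habitat-wide average g(t)/(T + t).
g'(t) = 280·19/(t + 19)². Setting 280·19/(t+19)² = 280t/[(t+19)(76+t)] gives 19(76+t) = t(t+19), so t² = 19×76 = 1444.
t* = √1444 = 38 min.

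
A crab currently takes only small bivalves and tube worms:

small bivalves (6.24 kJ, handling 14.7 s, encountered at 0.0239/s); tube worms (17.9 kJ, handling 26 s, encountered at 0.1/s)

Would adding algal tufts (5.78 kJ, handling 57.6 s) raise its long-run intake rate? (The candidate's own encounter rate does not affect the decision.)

Current rate: (0.0239×6.24 + 0.1×17.9)/(1 + 0.0239×14.7 + 0.1×26) = 0.4908 kJ/s.
algal tufts: E/h = 5.78/57.6 = 0.1003 kJ/s.
Since 0.1003 < R, time spent handling algal tufts is better spent searching.

No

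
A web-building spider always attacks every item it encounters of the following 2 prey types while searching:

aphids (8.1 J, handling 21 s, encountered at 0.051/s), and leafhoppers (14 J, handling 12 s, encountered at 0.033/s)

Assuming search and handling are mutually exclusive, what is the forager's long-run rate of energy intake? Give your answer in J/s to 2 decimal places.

0.35 J/s

R = Σλ_iE_i / (1 + Σλ_ih_i)
Numerator: 0.051×8.1 + 0.033×14 = 0.8751
Denominator: 1 + 0.051×21 + 0.033×12 = 2.467
R = 0.8751/2.467 = 0.3547 J/s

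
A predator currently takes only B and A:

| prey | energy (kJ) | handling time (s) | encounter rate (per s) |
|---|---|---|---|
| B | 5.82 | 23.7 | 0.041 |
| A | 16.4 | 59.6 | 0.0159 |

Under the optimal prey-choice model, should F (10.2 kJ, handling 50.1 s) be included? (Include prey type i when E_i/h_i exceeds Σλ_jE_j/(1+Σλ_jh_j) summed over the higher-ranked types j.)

Yes

Current rate: (0.041×5.82 + 0.0159×16.4)/(1 + 0.041×23.7 + 0.0159×59.6) = 0.1711 kJ/s.
F: E/h = 10.2/50.1 = 0.2036 kJ/s.
0.2036 > 0.1711, so adding F raises the average — include it.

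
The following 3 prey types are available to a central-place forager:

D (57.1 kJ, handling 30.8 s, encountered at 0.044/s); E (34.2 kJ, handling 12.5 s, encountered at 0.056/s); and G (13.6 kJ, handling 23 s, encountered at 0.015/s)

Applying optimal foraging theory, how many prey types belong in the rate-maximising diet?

E/h in descending order: E 2.74, D 1.85, G 0.591 kJ/s. The optimal diet is the largest prefix of this list for which every included type satisfies E_i/h_i > R on the types above it.
Rate on top 1: 1.127. D: 1.85 > 1.127 → include.
Rate on top 2: 1.449. G: 0.591 < 1.449 → exclude; stop.
Optimal diet: E, D — 2 of 3 types.

2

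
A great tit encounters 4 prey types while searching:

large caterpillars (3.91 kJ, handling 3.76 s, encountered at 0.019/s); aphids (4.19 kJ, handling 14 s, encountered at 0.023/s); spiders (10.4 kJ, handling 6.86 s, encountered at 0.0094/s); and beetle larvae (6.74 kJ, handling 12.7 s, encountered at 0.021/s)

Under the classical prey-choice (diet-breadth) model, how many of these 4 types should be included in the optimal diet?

Rank by E/h (kJ/s): spiders 1.52, large caterpillars 1.04, beetle larvae 0.531, aphids 0.299. Include each in turn until the next type's E/h falls below the running intake rate.
Rate on top 1: 0.09184. large caterpillars: 1.04 > 0.09184 → include.
Rate on top 2: 0.1515. beetle larvae: 0.531 > 0.1515 → include.
Rate on top 3: 0.2236. aphids: 0.299 > 0.2236 → include.
Optimal diet: spiders, large caterpillars, beetle larvae, aphids — 4 of 4 types.

4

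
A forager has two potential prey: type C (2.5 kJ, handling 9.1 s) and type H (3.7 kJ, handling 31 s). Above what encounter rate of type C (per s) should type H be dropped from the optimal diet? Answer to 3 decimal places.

0.084 per s

At the threshold, the rate on type C alone equals the profitability of type H: λ·2.5/(1 + λ·9.1) = 3.7/31 = 0.1194.
Rearranging, λ(2.5 − 0.1194×9.1) = 0.1194, so λ = 0.1194/1.414 = 0.08442 per s.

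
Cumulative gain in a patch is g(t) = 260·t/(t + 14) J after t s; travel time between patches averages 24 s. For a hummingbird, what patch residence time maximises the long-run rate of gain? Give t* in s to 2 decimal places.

By the marginal value theorem, leave when the instantaneous gain rate g'(t) equals the habitat-wide average g(t)/(T + t).
g'(t) = 260·14/(t + 14)². Setting 260·14/(t+14)² = 260t/[(t+14)(24+t)] gives 14(24+t) = t(t+14), so t² = 14×24 = 336.
t* = √336 = 18.33 s.

18.33 s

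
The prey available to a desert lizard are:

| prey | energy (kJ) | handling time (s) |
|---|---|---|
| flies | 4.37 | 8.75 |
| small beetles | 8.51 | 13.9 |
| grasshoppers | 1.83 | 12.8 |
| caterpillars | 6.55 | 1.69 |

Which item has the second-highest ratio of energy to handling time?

small beetles

In descending order of E/h:
caterpillars: 6.55/1.69 = 3.88 kJ/s
small beetles: 8.51/13.9 = 0.612 kJ/s
flies: 4.37/8.75 = 0.499 kJ/s
grasshoppers: 1.83/12.8 = 0.143 kJ/s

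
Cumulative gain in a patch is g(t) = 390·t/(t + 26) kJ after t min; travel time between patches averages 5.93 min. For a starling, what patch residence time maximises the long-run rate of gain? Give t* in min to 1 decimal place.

12.4 min

Maximise g(t)/(T+t): set derivative to zero → g'(t)(T+t) = g(t).
g'(t) = 390·26/(t + 26)². Setting 390·26/(t+26)² = 390t/[(t+26)(5.93+t)] gives 26(5.93+t) = t(t+26), so t² = 26×5.93 = 154.2.
t* = √154.2 = 12.42 min.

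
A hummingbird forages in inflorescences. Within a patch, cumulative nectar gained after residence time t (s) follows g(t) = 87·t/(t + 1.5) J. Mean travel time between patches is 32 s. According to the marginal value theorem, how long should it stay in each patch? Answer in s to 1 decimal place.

Optimal t* satisfies g'(t*) = g(t*)/(T + t*).
g'(t) = 87·1.5/(t + 1.5)². Setting 87·1.5/(t+1.5)² = 87t/[(t+1.5)(32+t)] gives 1.5(32+t) = t(t+1.5), so t² = 1.5×32 = 48.
t* = √48 = 6.928 s.

6.9 s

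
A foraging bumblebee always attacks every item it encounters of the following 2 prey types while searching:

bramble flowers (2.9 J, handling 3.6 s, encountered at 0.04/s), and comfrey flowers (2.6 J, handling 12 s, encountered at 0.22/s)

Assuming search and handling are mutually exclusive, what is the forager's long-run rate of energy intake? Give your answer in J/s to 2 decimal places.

0.18 J/s

R = (0.04×2.9 + 0.22×2.6) / (1 + 0.04×3.6 + 0.22×12) = 0.688/3.784 = 0.1818 J/s.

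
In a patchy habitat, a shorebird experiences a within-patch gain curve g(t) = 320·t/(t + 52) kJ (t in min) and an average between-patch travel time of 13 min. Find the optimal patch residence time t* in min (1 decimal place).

Optimal t* satisfies g'(t*) = g(t*)/(T + t*).
g'(t) = 320·52/(t + 52)². Setting 320·52/(t+52)² = 320t/[(t+52)(13+t)] gives 52(13+t) = t(t+52), so t² = 52×13 = 676.
t* = √676 = 26 min.

26.0 min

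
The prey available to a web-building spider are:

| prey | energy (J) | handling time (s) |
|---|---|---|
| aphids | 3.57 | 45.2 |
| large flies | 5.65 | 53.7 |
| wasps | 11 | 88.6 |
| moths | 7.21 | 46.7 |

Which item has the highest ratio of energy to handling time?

In descending order of E/h:
moths: 7.21/46.7 = 0.154 J/s
wasps: 11/88.6 = 0.124 J/s
large flies: 5.65/53.7 = 0.105 J/s
aphids: 3.57/45.2 = 0.079 J/s

moths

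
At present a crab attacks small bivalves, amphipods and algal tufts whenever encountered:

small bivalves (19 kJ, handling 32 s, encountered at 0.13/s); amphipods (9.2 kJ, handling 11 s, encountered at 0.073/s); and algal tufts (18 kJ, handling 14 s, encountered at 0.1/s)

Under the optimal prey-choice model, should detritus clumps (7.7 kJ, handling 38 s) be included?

On small bivalves, amphipods and algal tufts alone, R = ΣλE/(1+Σλh) = 4.942/7.363 = 0.6711 kJ/s.
detritus clumps: E/h = 7.7/38 = 0.2026 kJ/s.
0.2026 < 0.6711, so adding detritus clumps would lower the average — exclude it.

No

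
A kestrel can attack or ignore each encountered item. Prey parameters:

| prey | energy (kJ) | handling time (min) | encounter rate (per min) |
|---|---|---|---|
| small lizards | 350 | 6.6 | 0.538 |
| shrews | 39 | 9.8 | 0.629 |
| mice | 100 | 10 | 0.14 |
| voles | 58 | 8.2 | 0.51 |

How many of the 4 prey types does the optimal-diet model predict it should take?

Profitabilities (E/h, kJ/min): small lizards 53, mice 10, voles 7.07, shrews 3.98. Add prey in this order while the next type's profitability exceeds the intake rate on those already taken.
Rate on top 1: 41.38. mice: 10 < 41.38 → exclude; stop.
Optimal diet: small lizards — 1 of 4 types.

1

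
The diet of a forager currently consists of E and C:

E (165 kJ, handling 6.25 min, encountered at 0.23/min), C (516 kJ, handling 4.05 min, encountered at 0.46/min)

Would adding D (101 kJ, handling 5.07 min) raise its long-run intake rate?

Intake rate on the current diet: R = (0.23×165 + 0.46×516) / (1 + 0.23×6.25 + 0.46×4.05) = 275.3/4.3 = 64.02 kJ/min.
D: E/h = 101/5.07 = 19.92 kJ/min.
19.92 < 64.02, so adding D would lower the average — exclude it.

No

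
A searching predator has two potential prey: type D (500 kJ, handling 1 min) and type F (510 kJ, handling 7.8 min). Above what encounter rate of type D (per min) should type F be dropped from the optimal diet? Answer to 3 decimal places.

Drop type F once their profitability E₂/h₂ falls below the rate achievable on type D alone: E₂/h₂ = λE₁/(1 + λh₁).
Solve for λ: λE₁h₂ = E₂(1 + λh₁) → λ(E₁h₂ − E₂h₁) = E₂ → λ = E₂/(E₁h₂ − E₂h₁).
λ = 510/(500×7.8 − 510×1) = 510/3390 = 0.1504 per min.

0.150 per min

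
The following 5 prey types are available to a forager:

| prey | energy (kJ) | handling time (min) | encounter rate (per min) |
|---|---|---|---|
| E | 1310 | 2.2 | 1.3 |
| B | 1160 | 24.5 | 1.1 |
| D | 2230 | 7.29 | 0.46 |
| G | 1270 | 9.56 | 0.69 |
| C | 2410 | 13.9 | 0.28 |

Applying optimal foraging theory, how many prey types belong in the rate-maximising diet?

E/h in descending order: E 595, D 306, C 173, G 133, B 47.3 kJ/min. The optimal diet is the largest prefix of this list for which every included type satisfies E_i/h_i > R on the types above it.
Rate on top 1: 441.2. D: 306 < 441.2 → exclude; stop.
Optimal diet: E — 1 of 5 types.

1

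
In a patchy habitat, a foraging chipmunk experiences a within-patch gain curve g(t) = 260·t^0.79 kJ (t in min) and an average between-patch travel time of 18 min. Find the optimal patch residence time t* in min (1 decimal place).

67.7 min

Maximise g(t)/(T+t): set derivative to zero → g'(t)(T+t) = g(t).
g'(t) = 0.79·260·t^-0.21. Setting 0.79·260·t^-0.21 = 260·t^0.79/(18+t) gives 0.79(18+t) = t, so 0.21·t = 0.79×18.
t* = 0.79×18/0.21 = 67.71 min.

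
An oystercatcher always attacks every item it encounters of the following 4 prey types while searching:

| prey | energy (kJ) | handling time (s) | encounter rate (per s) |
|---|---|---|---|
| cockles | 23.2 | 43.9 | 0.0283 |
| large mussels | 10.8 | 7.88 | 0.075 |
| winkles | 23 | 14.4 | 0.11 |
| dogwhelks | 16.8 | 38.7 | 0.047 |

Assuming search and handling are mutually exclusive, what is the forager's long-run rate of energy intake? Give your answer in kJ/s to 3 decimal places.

0.767 kJ/s

R = (0.0283×23.2 + 0.075×10.8 + 0.11×23 + 0.047×16.8) / (1 + 0.0283×43.9 + 0.075×7.88 + 0.11×14.4 + 0.047×38.7) = 4.786/6.236 = 0.7675 kJ/s.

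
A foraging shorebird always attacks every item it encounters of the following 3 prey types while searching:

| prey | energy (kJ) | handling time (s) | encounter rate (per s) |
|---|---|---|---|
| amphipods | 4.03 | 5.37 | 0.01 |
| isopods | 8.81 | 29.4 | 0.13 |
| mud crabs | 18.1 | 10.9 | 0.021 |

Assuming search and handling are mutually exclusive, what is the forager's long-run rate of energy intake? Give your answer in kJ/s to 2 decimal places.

0.31 kJ/s

Energy encountered per unit search time: 0.01×4.03 + 0.13×8.81 + 0.021×18.1 = 1.566 kJ/s.
Handling time per unit search time: 0.01×5.37 + 0.13×29.4 + 0.021×10.9 = 4.105.
Rate = 1.566/(1 + 4.105) = 0.3067 kJ/s.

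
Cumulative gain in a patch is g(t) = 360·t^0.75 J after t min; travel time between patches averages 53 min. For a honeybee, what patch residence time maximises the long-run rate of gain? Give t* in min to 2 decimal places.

159.00 min

Maximise g(t)/(T+t): set derivative to zero → g'(t)(T+t) = g(t).
g'(t) = 0.75·360·t^-0.25. Setting 0.75·360·t^-0.25 = 360·t^0.75/(53+t) gives 0.75(53+t) = t, so 0.25·t = 0.75×53.
t* = 0.75×53/0.25 = 159 min.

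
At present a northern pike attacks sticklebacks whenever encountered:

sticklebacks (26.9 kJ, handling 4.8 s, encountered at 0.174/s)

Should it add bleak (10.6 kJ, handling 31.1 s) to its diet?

Intake rate on the current diet: R = (0.174×26.9) / (1 + 0.174×4.8) = 4.681/1.835 = 2.55 kJ/s.
Profitability of bleak: 10.6/31.1 = 0.3408 kJ/s.
0.3408 < 2.55, so adding bleak would lower the average — exclude it.

No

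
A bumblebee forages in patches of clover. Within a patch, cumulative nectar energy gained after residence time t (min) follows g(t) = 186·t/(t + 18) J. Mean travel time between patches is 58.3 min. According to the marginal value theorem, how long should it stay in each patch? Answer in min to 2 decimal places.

32.39 min

By the marginal value theorem, leave when the instantaneous gain rate g'(t) equals the habitat-wide average g(t)/(T + t).
g'(t) = 186·18/(t + 18)². Setting 186·18/(t+18)² = 186t/[(t+18)(58.3+t)] gives 18(58.3+t) = t(t+18), so t² = 18×58.3 = 1049.
t* = √1049 = 32.39 min.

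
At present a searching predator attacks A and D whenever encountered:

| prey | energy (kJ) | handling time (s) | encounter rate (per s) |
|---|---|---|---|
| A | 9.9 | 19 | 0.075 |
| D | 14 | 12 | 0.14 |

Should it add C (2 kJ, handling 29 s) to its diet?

No

Intake rate on the current diet: R = (0.075×9.9 + 0.14×14) / (1 + 0.075×19 + 0.14×12) = 2.703/4.105 = 0.6583 kJ/s.
C: E/h = 2/29 = 0.06897 kJ/s.
Since 0.06897 < R, time spent handling C is better spent searching.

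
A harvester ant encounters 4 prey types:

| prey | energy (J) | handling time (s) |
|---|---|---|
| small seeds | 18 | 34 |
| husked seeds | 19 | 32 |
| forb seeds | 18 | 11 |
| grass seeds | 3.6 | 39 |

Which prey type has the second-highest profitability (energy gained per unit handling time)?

In descending order of E/h:
forb seeds: 18/11 = 1.64 J/s
husked seeds: 19/32 = 0.594 J/s
small seeds: 18/34 = 0.529 J/s
grass seeds: 3.6/39 = 0.0923 J/s

husked seeds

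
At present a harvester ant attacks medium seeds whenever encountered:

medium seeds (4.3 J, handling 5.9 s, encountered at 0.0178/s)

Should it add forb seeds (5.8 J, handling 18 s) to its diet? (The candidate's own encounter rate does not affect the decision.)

Intake rate on the current diet: R = (0.0178×4.3) / (1 + 0.0178×5.9) = 0.07654/1.105 = 0.06927 J/s.
forb seeds: E/h = 5.8/18 = 0.3222 J/s.
0.3222 > 0.06927, so adding forb seeds raises the average — include it.

Yes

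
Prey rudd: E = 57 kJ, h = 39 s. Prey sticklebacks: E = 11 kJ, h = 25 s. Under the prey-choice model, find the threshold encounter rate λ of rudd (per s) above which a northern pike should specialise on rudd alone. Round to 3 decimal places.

Drop sticklebacks once their profitability E₂/h₂ falls below the rate achievable on rudd alone: E₂/h₂ = λE₁/(1 + λh₁).
Solve for λ: λE₁h₂ = E₂(1 + λh₁) → λ(E₁h₂ − E₂h₁) = E₂ → λ = E₂/(E₁h₂ − E₂h₁).
λ = 11/(57×25 − 11×39) = 11/996 = 0.01104 per s.

0.011 per s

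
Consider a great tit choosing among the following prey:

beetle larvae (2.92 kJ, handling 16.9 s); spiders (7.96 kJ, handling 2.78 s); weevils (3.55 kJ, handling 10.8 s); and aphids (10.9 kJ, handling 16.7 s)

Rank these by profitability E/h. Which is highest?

In descending order of E/h:
spiders: 7.96/2.78 = 2.86 kJ/s
aphids: 10.9/16.7 = 0.653 kJ/s
weevils: 3.55/10.8 = 0.329 kJ/s
beetle larvae: 2.92/16.9 = 0.173 kJ/s

spiders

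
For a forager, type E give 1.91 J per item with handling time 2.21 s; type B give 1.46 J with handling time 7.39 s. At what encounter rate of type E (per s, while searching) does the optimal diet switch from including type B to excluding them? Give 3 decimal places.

At the threshold, the rate on type E alone equals the profitability of type B: λ·1.91/(1 + λ·2.21) = 1.46/7.39 = 0.1976.
Rearranging, λ(1.91 − 0.1976×2.21) = 0.1976, so λ = 0.1976/1.473 = 0.1341 per s.

0.134 per s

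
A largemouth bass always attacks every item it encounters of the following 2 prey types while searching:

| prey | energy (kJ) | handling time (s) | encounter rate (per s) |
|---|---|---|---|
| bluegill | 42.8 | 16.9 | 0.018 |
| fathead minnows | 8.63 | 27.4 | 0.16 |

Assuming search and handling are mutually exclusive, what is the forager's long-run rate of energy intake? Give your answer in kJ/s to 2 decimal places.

Energy encountered per unit search time: 0.018×42.8 + 0.16×8.63 = 2.151 kJ/s.
Handling time per unit search time: 0.018×16.9 + 0.16×27.4 = 4.688.
Rate = 2.151/(1 + 4.688) = 0.3782 kJ/s.

0.38 kJ/s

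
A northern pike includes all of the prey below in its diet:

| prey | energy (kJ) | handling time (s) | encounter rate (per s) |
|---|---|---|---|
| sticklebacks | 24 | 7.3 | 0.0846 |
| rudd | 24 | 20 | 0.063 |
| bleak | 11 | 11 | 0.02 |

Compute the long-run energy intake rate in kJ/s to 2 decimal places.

R = (0.0846×24 + 0.063×24 + 0.02×11) / (1 + 0.0846×7.3 + 0.063×20 + 0.02×11) = 3.762/3.098 = 1.215 kJ/s.

1.21 kJ/s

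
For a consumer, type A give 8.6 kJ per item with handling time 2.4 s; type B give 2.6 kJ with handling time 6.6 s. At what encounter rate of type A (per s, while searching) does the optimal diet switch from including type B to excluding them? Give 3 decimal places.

0.051 per s

Drop type B once their profitability E₂/h₂ falls below the rate achievable on type A alone: E₂/h₂ = λE₁/(1 + λh₁).
Solve for λ: λE₁h₂ = E₂(1 + λh₁) → λ(E₁h₂ − E₂h₁) = E₂ → λ = E₂/(E₁h₂ − E₂h₁).
λ = 2.6/(8.6×6.6 − 2.6×2.4) = 2.6/50.52 = 0.05146 per s.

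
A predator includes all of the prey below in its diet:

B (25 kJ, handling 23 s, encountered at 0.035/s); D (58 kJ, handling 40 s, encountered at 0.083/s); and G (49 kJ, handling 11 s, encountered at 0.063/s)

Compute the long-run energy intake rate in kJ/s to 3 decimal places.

1.508 kJ/s

Energy encountered per unit search time: 0.035×25 + 0.083×58 + 0.063×49 = 8.776 kJ/s.
Handling time per unit search time: 0.035×23 + 0.083×40 + 0.063×11 = 4.818.
Rate = 8.776/(1 + 4.818) = 1.508 kJ/s.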